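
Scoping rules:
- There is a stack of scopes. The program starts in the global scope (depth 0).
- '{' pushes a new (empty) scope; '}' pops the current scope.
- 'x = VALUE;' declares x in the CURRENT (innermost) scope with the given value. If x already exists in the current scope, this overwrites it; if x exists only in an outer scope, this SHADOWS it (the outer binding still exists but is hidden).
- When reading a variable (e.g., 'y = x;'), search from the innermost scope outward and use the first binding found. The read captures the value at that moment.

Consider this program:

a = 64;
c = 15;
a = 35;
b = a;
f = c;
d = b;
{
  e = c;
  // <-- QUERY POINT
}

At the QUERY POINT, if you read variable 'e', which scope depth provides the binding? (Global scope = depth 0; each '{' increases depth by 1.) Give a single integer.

Answer: 1

Derivation:
Step 1: declare a=64 at depth 0
Step 2: declare c=15 at depth 0
Step 3: declare a=35 at depth 0
Step 4: declare b=(read a)=35 at depth 0
Step 5: declare f=(read c)=15 at depth 0
Step 6: declare d=(read b)=35 at depth 0
Step 7: enter scope (depth=1)
Step 8: declare e=(read c)=15 at depth 1
Visible at query point: a=35 b=35 c=15 d=35 e=15 f=15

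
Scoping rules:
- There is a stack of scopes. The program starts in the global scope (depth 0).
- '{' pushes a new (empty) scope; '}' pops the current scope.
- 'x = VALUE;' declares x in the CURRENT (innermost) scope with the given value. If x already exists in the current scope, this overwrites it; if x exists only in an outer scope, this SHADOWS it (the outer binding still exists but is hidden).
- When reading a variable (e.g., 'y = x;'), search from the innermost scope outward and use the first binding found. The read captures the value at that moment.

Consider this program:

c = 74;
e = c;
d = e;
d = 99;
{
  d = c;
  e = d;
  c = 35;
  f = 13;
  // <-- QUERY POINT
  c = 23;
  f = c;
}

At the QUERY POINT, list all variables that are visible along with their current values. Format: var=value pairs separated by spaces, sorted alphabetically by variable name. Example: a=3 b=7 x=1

Step 1: declare c=74 at depth 0
Step 2: declare e=(read c)=74 at depth 0
Step 3: declare d=(read e)=74 at depth 0
Step 4: declare d=99 at depth 0
Step 5: enter scope (depth=1)
Step 6: declare d=(read c)=74 at depth 1
Step 7: declare e=(read d)=74 at depth 1
Step 8: declare c=35 at depth 1
Step 9: declare f=13 at depth 1
Visible at query point: c=35 d=74 e=74 f=13

Answer: c=35 d=74 e=74 f=13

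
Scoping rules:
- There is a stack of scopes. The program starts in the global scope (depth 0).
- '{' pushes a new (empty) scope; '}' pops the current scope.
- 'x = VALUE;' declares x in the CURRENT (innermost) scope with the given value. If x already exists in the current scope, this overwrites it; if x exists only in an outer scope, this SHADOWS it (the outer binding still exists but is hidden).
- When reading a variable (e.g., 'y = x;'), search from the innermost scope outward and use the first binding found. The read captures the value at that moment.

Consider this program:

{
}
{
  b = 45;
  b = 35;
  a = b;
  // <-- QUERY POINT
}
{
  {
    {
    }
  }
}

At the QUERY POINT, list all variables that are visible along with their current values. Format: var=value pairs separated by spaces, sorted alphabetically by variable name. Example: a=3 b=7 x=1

Step 1: enter scope (depth=1)
Step 2: exit scope (depth=0)
Step 3: enter scope (depth=1)
Step 4: declare b=45 at depth 1
Step 5: declare b=35 at depth 1
Step 6: declare a=(read b)=35 at depth 1
Visible at query point: a=35 b=35

Answer: a=35 b=35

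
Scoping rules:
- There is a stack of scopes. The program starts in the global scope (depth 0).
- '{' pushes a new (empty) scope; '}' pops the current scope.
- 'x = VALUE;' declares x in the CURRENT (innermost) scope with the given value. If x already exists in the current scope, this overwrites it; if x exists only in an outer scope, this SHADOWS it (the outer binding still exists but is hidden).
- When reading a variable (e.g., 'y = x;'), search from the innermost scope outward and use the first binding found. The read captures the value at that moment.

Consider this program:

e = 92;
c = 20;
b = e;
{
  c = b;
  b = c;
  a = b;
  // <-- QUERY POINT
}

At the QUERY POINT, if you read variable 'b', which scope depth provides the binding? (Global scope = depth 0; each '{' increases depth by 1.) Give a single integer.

Step 1: declare e=92 at depth 0
Step 2: declare c=20 at depth 0
Step 3: declare b=(read e)=92 at depth 0
Step 4: enter scope (depth=1)
Step 5: declare c=(read b)=92 at depth 1
Step 6: declare b=(read c)=92 at depth 1
Step 7: declare a=(read b)=92 at depth 1
Visible at query point: a=92 b=92 c=92 e=92

Answer: 1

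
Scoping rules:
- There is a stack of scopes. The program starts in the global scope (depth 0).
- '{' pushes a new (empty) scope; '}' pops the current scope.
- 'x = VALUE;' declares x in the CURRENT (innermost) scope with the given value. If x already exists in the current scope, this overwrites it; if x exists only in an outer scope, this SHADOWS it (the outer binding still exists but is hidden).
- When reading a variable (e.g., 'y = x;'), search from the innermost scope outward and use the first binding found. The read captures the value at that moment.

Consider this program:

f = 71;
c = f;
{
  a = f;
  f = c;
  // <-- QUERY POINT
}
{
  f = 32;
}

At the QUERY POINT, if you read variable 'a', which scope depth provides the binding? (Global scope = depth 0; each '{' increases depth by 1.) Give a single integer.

Step 1: declare f=71 at depth 0
Step 2: declare c=(read f)=71 at depth 0
Step 3: enter scope (depth=1)
Step 4: declare a=(read f)=71 at depth 1
Step 5: declare f=(read c)=71 at depth 1
Visible at query point: a=71 c=71 f=71

Answer: 1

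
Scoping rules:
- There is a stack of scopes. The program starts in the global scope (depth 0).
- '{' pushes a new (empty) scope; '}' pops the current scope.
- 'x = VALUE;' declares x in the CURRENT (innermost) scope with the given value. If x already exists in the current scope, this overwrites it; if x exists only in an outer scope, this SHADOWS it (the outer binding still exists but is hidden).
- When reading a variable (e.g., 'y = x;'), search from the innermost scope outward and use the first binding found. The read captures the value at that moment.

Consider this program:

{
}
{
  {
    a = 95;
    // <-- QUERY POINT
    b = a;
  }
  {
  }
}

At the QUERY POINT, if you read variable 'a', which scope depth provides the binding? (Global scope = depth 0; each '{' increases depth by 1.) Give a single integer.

Step 1: enter scope (depth=1)
Step 2: exit scope (depth=0)
Step 3: enter scope (depth=1)
Step 4: enter scope (depth=2)
Step 5: declare a=95 at depth 2
Visible at query point: a=95

Answer: 2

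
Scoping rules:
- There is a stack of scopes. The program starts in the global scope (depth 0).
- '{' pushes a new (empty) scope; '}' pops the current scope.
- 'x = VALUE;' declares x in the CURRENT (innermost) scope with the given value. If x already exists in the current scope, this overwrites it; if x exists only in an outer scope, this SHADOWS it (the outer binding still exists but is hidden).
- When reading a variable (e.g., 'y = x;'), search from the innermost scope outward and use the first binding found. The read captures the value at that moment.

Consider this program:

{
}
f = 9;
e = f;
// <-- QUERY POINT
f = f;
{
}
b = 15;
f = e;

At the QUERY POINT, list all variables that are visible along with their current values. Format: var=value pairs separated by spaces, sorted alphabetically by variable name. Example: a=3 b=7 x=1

Answer: e=9 f=9

Derivation:
Step 1: enter scope (depth=1)
Step 2: exit scope (depth=0)
Step 3: declare f=9 at depth 0
Step 4: declare e=(read f)=9 at depth 0
Visible at query point: e=9 f=9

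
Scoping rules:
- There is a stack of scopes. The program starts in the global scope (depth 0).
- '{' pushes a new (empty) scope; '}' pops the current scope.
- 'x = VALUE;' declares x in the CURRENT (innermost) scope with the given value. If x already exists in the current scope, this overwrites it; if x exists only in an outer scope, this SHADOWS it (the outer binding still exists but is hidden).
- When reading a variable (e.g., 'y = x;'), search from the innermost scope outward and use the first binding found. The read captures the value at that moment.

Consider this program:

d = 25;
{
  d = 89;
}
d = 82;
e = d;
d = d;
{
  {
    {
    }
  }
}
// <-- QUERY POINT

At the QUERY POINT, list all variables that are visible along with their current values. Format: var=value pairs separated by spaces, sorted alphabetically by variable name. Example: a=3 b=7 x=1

Answer: d=82 e=82

Derivation:
Step 1: declare d=25 at depth 0
Step 2: enter scope (depth=1)
Step 3: declare d=89 at depth 1
Step 4: exit scope (depth=0)
Step 5: declare d=82 at depth 0
Step 6: declare e=(read d)=82 at depth 0
Step 7: declare d=(read d)=82 at depth 0
Step 8: enter scope (depth=1)
Step 9: enter scope (depth=2)
Step 10: enter scope (depth=3)
Step 11: exit scope (depth=2)
Step 12: exit scope (depth=1)
Step 13: exit scope (depth=0)
Visible at query point: d=82 e=82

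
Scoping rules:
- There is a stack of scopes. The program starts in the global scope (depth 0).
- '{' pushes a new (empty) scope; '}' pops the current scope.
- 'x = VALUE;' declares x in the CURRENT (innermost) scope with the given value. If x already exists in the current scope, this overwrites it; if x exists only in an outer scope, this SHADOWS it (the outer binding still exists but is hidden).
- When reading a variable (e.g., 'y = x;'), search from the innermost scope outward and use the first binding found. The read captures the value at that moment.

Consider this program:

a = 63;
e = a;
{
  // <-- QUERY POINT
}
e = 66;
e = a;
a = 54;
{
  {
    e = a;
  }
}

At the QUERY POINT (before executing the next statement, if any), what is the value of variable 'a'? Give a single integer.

Answer: 63

Derivation:
Step 1: declare a=63 at depth 0
Step 2: declare e=(read a)=63 at depth 0
Step 3: enter scope (depth=1)
Visible at query point: a=63 e=63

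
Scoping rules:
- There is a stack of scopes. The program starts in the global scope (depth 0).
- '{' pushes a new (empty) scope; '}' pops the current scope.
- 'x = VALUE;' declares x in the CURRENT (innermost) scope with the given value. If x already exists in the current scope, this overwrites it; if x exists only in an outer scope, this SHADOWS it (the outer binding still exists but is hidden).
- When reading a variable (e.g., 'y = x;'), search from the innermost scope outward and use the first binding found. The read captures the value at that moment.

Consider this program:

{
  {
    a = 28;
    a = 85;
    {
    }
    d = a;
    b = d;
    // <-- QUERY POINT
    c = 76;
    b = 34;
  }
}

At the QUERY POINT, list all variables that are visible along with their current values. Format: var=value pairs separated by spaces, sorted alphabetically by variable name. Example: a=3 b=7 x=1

Answer: a=85 b=85 d=85

Derivation:
Step 1: enter scope (depth=1)
Step 2: enter scope (depth=2)
Step 3: declare a=28 at depth 2
Step 4: declare a=85 at depth 2
Step 5: enter scope (depth=3)
Step 6: exit scope (depth=2)
Step 7: declare d=(read a)=85 at depth 2
Step 8: declare b=(read d)=85 at depth 2
Visible at query point: a=85 b=85 d=85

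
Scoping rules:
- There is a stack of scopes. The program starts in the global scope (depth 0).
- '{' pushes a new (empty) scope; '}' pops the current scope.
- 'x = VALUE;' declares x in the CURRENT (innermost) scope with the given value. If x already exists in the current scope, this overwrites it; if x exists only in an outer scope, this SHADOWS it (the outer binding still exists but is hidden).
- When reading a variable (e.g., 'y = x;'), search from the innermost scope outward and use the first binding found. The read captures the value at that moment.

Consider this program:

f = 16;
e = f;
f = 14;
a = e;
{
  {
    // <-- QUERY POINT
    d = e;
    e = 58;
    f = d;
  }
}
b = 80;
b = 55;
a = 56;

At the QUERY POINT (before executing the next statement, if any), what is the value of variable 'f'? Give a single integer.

Step 1: declare f=16 at depth 0
Step 2: declare e=(read f)=16 at depth 0
Step 3: declare f=14 at depth 0
Step 4: declare a=(read e)=16 at depth 0
Step 5: enter scope (depth=1)
Step 6: enter scope (depth=2)
Visible at query point: a=16 e=16 f=14

Answer: 14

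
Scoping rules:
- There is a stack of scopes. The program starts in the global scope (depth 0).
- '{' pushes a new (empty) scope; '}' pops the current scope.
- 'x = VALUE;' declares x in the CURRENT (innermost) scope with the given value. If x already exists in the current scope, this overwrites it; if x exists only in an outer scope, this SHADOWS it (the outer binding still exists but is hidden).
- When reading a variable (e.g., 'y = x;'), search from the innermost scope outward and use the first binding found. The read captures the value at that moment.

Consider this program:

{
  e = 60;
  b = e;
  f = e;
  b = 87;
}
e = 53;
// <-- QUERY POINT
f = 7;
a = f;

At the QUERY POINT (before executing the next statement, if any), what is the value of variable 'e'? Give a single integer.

Step 1: enter scope (depth=1)
Step 2: declare e=60 at depth 1
Step 3: declare b=(read e)=60 at depth 1
Step 4: declare f=(read e)=60 at depth 1
Step 5: declare b=87 at depth 1
Step 6: exit scope (depth=0)
Step 7: declare e=53 at depth 0
Visible at query point: e=53

Answer: 53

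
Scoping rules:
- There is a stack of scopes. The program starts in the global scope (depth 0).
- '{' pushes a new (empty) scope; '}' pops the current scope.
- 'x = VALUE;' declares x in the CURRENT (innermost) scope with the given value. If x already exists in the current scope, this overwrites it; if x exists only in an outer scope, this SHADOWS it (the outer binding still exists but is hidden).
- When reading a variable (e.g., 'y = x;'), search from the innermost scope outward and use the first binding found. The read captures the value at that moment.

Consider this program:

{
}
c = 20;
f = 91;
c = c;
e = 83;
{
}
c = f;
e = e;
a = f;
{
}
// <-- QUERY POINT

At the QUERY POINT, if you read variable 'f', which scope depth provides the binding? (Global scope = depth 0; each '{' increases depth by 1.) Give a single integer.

Answer: 0

Derivation:
Step 1: enter scope (depth=1)
Step 2: exit scope (depth=0)
Step 3: declare c=20 at depth 0
Step 4: declare f=91 at depth 0
Step 5: declare c=(read c)=20 at depth 0
Step 6: declare e=83 at depth 0
Step 7: enter scope (depth=1)
Step 8: exit scope (depth=0)
Step 9: declare c=(read f)=91 at depth 0
Step 10: declare e=(read e)=83 at depth 0
Step 11: declare a=(read f)=91 at depth 0
Step 12: enter scope (depth=1)
Step 13: exit scope (depth=0)
Visible at query point: a=91 c=91 e=83 f=91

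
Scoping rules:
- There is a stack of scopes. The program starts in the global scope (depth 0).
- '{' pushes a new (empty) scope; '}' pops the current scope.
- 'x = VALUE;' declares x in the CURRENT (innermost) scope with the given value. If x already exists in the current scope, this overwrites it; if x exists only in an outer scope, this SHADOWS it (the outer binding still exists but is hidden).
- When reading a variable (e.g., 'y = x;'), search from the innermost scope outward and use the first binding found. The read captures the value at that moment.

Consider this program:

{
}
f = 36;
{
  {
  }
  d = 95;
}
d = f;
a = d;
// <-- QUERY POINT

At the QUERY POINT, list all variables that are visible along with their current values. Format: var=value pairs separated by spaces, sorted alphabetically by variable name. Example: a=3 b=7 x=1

Answer: a=36 d=36 f=36

Derivation:
Step 1: enter scope (depth=1)
Step 2: exit scope (depth=0)
Step 3: declare f=36 at depth 0
Step 4: enter scope (depth=1)
Step 5: enter scope (depth=2)
Step 6: exit scope (depth=1)
Step 7: declare d=95 at depth 1
Step 8: exit scope (depth=0)
Step 9: declare d=(read f)=36 at depth 0
Step 10: declare a=(read d)=36 at depth 0
Visible at query point: a=36 d=36 f=36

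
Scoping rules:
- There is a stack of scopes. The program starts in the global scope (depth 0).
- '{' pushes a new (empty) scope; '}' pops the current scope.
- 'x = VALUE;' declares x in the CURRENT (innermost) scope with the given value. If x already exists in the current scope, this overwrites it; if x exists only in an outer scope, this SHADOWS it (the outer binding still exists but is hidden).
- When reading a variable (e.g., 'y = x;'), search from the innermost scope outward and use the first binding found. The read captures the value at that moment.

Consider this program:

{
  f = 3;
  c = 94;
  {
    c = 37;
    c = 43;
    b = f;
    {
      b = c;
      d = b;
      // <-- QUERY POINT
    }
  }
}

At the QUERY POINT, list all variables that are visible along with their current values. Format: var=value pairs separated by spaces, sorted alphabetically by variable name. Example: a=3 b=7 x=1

Answer: b=43 c=43 d=43 f=3

Derivation:
Step 1: enter scope (depth=1)
Step 2: declare f=3 at depth 1
Step 3: declare c=94 at depth 1
Step 4: enter scope (depth=2)
Step 5: declare c=37 at depth 2
Step 6: declare c=43 at depth 2
Step 7: declare b=(read f)=3 at depth 2
Step 8: enter scope (depth=3)
Step 9: declare b=(read c)=43 at depth 3
Step 10: declare d=(read b)=43 at depth 3
Visible at query point: b=43 c=43 d=43 f=3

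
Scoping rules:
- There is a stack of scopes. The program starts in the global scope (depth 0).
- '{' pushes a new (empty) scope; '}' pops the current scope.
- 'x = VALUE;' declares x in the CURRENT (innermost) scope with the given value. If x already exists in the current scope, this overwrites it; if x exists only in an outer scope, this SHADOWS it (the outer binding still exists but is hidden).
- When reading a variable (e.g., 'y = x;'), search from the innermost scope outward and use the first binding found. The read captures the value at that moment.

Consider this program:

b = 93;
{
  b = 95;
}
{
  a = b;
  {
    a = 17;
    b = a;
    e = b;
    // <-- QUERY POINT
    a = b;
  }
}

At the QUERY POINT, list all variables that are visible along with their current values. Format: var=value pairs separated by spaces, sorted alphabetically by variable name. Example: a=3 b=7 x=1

Step 1: declare b=93 at depth 0
Step 2: enter scope (depth=1)
Step 3: declare b=95 at depth 1
Step 4: exit scope (depth=0)
Step 5: enter scope (depth=1)
Step 6: declare a=(read b)=93 at depth 1
Step 7: enter scope (depth=2)
Step 8: declare a=17 at depth 2
Step 9: declare b=(read a)=17 at depth 2
Step 10: declare e=(read b)=17 at depth 2
Visible at query point: a=17 b=17 e=17

Answer: a=17 b=17 e=17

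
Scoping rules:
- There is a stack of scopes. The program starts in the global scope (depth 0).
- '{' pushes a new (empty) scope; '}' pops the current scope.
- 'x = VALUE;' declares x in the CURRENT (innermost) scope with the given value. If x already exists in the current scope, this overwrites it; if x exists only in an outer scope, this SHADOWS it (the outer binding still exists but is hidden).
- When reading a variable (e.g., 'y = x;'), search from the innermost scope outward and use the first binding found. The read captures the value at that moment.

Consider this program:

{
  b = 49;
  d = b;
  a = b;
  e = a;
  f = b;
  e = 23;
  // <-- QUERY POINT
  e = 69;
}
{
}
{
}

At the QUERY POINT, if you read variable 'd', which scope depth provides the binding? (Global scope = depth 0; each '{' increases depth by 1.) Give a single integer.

Step 1: enter scope (depth=1)
Step 2: declare b=49 at depth 1
Step 3: declare d=(read b)=49 at depth 1
Step 4: declare a=(read b)=49 at depth 1
Step 5: declare e=(read a)=49 at depth 1
Step 6: declare f=(read b)=49 at depth 1
Step 7: declare e=23 at depth 1
Visible at query point: a=49 b=49 d=49 e=23 f=49

Answer: 1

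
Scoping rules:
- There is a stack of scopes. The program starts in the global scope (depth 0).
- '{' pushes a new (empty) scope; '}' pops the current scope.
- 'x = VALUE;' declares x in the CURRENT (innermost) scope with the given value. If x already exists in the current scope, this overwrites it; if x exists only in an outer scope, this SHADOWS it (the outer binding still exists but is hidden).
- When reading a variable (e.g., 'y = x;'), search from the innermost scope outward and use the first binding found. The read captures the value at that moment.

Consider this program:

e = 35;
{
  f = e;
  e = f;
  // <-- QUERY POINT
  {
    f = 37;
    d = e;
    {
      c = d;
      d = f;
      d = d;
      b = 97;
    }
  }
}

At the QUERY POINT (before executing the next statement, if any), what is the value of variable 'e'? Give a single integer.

Answer: 35

Derivation:
Step 1: declare e=35 at depth 0
Step 2: enter scope (depth=1)
Step 3: declare f=(read e)=35 at depth 1
Step 4: declare e=(read f)=35 at depth 1
Visible at query point: e=35 f=35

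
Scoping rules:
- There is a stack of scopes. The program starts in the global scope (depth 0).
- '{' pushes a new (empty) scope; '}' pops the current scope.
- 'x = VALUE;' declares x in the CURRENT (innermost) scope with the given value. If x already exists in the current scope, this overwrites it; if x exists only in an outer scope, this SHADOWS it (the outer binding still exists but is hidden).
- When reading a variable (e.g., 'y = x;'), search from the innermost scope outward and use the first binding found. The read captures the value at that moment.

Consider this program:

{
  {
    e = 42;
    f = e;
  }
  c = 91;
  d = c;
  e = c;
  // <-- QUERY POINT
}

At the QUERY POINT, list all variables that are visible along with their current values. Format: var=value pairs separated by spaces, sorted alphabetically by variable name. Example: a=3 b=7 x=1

Answer: c=91 d=91 e=91

Derivation:
Step 1: enter scope (depth=1)
Step 2: enter scope (depth=2)
Step 3: declare e=42 at depth 2
Step 4: declare f=(read e)=42 at depth 2
Step 5: exit scope (depth=1)
Step 6: declare c=91 at depth 1
Step 7: declare d=(read c)=91 at depth 1
Step 8: declare e=(read c)=91 at depth 1
Visible at query point: c=91 d=91 e=91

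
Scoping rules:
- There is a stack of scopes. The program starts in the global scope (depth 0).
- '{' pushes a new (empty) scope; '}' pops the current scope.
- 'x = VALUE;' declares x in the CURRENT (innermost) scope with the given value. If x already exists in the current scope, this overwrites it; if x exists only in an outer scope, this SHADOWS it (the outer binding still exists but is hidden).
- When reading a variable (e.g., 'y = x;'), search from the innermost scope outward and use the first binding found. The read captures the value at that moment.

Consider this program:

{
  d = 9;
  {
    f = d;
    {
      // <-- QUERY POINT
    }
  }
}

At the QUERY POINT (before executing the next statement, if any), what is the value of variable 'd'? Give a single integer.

Step 1: enter scope (depth=1)
Step 2: declare d=9 at depth 1
Step 3: enter scope (depth=2)
Step 4: declare f=(read d)=9 at depth 2
Step 5: enter scope (depth=3)
Visible at query point: d=9 f=9

Answer: 9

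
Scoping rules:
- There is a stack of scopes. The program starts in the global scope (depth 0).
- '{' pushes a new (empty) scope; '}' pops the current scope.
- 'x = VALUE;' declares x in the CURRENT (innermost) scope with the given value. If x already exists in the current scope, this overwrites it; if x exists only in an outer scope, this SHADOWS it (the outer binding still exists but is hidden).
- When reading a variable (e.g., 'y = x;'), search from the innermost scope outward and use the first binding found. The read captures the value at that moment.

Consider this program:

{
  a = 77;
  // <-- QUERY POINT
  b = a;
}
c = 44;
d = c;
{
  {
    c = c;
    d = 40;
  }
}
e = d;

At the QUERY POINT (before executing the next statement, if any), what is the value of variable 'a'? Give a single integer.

Answer: 77

Derivation:
Step 1: enter scope (depth=1)
Step 2: declare a=77 at depth 1
Visible at query point: a=77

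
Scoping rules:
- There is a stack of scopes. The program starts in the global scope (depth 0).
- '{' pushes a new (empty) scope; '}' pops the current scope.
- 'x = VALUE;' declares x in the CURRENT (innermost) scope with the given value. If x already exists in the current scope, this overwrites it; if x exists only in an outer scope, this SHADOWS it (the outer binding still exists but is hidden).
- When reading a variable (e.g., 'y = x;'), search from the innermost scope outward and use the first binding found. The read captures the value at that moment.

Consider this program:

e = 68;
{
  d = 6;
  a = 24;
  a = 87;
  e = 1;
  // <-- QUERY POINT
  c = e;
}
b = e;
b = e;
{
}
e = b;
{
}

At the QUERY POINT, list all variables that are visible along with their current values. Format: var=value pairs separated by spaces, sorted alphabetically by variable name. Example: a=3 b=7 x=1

Step 1: declare e=68 at depth 0
Step 2: enter scope (depth=1)
Step 3: declare d=6 at depth 1
Step 4: declare a=24 at depth 1
Step 5: declare a=87 at depth 1
Step 6: declare e=1 at depth 1
Visible at query point: a=87 d=6 e=1

Answer: a=87 d=6 e=1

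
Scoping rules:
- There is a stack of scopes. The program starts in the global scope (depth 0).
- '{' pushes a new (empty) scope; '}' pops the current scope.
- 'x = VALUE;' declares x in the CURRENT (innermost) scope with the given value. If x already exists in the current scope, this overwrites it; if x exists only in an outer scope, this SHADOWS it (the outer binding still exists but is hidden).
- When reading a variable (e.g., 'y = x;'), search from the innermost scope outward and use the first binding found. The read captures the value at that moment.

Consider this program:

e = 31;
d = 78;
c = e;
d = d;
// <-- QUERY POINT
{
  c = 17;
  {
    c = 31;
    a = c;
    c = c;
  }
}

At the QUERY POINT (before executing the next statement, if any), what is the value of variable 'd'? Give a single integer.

Answer: 78

Derivation:
Step 1: declare e=31 at depth 0
Step 2: declare d=78 at depth 0
Step 3: declare c=(read e)=31 at depth 0
Step 4: declare d=(read d)=78 at depth 0
Visible at query point: c=31 d=78 e=31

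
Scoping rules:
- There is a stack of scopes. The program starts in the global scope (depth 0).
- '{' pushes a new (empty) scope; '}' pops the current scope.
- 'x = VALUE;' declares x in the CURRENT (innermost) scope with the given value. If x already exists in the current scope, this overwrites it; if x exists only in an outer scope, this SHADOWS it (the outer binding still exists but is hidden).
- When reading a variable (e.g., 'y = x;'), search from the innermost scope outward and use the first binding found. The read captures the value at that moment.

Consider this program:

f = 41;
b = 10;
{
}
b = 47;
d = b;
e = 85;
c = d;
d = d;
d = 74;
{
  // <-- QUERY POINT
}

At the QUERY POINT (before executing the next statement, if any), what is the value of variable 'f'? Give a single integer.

Answer: 41

Derivation:
Step 1: declare f=41 at depth 0
Step 2: declare b=10 at depth 0
Step 3: enter scope (depth=1)
Step 4: exit scope (depth=0)
Step 5: declare b=47 at depth 0
Step 6: declare d=(read b)=47 at depth 0
Step 7: declare e=85 at depth 0
Step 8: declare c=(read d)=47 at depth 0
Step 9: declare d=(read d)=47 at depth 0
Step 10: declare d=74 at depth 0
Step 11: enter scope (depth=1)
Visible at query point: b=47 c=47 d=74 e=85 f=41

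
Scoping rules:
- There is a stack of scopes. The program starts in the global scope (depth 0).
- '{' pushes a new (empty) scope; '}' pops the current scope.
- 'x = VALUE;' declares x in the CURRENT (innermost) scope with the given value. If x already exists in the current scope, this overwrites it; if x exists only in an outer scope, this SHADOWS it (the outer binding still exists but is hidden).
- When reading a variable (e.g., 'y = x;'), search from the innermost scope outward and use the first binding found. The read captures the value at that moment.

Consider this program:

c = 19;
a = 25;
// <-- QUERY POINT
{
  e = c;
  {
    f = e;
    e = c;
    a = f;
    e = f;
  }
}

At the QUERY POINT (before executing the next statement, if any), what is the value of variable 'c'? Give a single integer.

Answer: 19

Derivation:
Step 1: declare c=19 at depth 0
Step 2: declare a=25 at depth 0
Visible at query point: a=25 c=19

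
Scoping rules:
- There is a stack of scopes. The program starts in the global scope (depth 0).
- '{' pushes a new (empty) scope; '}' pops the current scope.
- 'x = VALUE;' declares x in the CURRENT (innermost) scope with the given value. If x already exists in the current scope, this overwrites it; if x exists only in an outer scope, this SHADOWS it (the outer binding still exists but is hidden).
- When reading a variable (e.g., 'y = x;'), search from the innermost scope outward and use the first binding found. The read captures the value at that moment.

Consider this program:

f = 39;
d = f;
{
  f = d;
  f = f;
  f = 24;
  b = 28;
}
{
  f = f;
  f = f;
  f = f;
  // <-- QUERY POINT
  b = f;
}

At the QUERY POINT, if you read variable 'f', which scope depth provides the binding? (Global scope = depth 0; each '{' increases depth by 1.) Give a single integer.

Step 1: declare f=39 at depth 0
Step 2: declare d=(read f)=39 at depth 0
Step 3: enter scope (depth=1)
Step 4: declare f=(read d)=39 at depth 1
Step 5: declare f=(read f)=39 at depth 1
Step 6: declare f=24 at depth 1
Step 7: declare b=28 at depth 1
Step 8: exit scope (depth=0)
Step 9: enter scope (depth=1)
Step 10: declare f=(read f)=39 at depth 1
Step 11: declare f=(read f)=39 at depth 1
Step 12: declare f=(read f)=39 at depth 1
Visible at query point: d=39 f=39

Answer: 1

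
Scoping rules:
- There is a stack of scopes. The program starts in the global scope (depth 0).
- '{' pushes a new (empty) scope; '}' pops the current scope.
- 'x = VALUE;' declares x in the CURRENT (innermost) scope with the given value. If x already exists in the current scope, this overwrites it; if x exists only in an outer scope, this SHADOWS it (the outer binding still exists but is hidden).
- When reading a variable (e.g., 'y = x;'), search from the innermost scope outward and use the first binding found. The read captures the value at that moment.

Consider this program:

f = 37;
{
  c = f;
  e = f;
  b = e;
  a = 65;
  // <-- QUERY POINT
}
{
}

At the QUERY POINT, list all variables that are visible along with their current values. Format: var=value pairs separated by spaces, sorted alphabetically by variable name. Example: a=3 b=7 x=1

Answer: a=65 b=37 c=37 e=37 f=37

Derivation:
Step 1: declare f=37 at depth 0
Step 2: enter scope (depth=1)
Step 3: declare c=(read f)=37 at depth 1
Step 4: declare e=(read f)=37 at depth 1
Step 5: declare b=(read e)=37 at depth 1
Step 6: declare a=65 at depth 1
Visible at query point: a=65 b=37 c=37 e=37 f=37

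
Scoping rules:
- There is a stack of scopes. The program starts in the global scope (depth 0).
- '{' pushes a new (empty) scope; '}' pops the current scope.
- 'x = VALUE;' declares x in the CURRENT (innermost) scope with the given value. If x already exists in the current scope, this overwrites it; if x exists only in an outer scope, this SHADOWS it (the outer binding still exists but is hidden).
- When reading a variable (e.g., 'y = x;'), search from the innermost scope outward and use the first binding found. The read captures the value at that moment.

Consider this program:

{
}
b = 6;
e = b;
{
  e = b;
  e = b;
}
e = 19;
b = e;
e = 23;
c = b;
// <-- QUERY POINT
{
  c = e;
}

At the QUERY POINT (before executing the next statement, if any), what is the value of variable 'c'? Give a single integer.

Answer: 19

Derivation:
Step 1: enter scope (depth=1)
Step 2: exit scope (depth=0)
Step 3: declare b=6 at depth 0
Step 4: declare e=(read b)=6 at depth 0
Step 5: enter scope (depth=1)
Step 6: declare e=(read b)=6 at depth 1
Step 7: declare e=(read b)=6 at depth 1
Step 8: exit scope (depth=0)
Step 9: declare e=19 at depth 0
Step 10: declare b=(read e)=19 at depth 0
Step 11: declare e=23 at depth 0
Step 12: declare c=(read b)=19 at depth 0
Visible at query point: b=19 c=19 e=23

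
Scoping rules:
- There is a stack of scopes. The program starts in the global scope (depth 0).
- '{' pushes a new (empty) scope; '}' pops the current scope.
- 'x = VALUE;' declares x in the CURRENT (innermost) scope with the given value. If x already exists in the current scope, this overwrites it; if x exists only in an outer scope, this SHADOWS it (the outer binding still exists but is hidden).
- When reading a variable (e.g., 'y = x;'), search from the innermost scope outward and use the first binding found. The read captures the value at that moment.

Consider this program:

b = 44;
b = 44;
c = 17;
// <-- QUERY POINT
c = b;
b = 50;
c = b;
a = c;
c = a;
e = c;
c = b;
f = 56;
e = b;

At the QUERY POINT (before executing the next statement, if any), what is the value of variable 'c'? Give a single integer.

Answer: 17

Derivation:
Step 1: declare b=44 at depth 0
Step 2: declare b=44 at depth 0
Step 3: declare c=17 at depth 0
Visible at query point: b=44 c=17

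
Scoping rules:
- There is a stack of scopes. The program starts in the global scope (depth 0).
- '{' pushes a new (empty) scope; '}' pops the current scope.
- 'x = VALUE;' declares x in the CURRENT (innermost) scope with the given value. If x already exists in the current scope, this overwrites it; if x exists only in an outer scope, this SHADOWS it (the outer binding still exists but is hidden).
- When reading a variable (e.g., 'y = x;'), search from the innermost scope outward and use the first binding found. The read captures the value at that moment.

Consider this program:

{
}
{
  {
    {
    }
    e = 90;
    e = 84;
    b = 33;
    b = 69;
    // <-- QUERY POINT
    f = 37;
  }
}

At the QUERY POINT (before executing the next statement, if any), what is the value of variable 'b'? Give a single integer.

Step 1: enter scope (depth=1)
Step 2: exit scope (depth=0)
Step 3: enter scope (depth=1)
Step 4: enter scope (depth=2)
Step 5: enter scope (depth=3)
Step 6: exit scope (depth=2)
Step 7: declare e=90 at depth 2
Step 8: declare e=84 at depth 2
Step 9: declare b=33 at depth 2
Step 10: declare b=69 at depth 2
Visible at query point: b=69 e=84

Answer: 69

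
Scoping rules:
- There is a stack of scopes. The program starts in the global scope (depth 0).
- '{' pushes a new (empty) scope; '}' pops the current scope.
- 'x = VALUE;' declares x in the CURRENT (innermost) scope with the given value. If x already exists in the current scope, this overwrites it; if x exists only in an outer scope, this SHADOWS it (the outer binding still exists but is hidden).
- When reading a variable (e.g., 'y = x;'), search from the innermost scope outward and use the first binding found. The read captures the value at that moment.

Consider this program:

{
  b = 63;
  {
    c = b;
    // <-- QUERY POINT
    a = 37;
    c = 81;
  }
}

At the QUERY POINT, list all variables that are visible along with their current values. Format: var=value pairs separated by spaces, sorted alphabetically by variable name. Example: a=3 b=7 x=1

Step 1: enter scope (depth=1)
Step 2: declare b=63 at depth 1
Step 3: enter scope (depth=2)
Step 4: declare c=(read b)=63 at depth 2
Visible at query point: b=63 c=63

Answer: b=63 c=63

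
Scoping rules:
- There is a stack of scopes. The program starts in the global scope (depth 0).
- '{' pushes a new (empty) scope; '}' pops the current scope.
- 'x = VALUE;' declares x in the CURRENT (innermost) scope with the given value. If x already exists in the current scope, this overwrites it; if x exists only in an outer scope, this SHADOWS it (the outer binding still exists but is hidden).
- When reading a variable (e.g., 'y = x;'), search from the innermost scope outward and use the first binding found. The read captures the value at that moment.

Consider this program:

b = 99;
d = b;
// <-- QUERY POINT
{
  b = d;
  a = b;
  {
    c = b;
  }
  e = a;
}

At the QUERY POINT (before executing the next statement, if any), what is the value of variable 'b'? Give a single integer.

Step 1: declare b=99 at depth 0
Step 2: declare d=(read b)=99 at depth 0
Visible at query point: b=99 d=99

Answer: 99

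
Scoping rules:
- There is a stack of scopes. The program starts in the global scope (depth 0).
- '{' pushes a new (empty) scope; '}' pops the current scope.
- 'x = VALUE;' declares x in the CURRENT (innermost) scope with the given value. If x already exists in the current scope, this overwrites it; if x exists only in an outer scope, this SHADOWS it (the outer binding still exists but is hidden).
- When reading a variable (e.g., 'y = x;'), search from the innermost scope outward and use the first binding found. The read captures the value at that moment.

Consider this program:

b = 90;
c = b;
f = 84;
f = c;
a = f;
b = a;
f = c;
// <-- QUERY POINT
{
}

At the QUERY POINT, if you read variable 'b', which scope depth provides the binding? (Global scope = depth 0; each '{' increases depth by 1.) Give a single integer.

Answer: 0

Derivation:
Step 1: declare b=90 at depth 0
Step 2: declare c=(read b)=90 at depth 0
Step 3: declare f=84 at depth 0
Step 4: declare f=(read c)=90 at depth 0
Step 5: declare a=(read f)=90 at depth 0
Step 6: declare b=(read a)=90 at depth 0
Step 7: declare f=(read c)=90 at depth 0
Visible at query point: a=90 b=90 c=90 f=90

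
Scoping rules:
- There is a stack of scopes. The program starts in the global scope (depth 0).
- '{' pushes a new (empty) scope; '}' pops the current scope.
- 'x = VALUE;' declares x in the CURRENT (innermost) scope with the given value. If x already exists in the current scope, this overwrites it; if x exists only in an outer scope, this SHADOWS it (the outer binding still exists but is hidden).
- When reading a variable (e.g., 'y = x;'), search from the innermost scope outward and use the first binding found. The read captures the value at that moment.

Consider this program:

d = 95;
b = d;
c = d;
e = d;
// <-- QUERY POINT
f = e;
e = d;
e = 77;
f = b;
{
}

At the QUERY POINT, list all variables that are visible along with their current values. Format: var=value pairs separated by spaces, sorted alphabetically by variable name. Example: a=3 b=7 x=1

Step 1: declare d=95 at depth 0
Step 2: declare b=(read d)=95 at depth 0
Step 3: declare c=(read d)=95 at depth 0
Step 4: declare e=(read d)=95 at depth 0
Visible at query point: b=95 c=95 d=95 e=95

Answer: b=95 c=95 d=95 e=95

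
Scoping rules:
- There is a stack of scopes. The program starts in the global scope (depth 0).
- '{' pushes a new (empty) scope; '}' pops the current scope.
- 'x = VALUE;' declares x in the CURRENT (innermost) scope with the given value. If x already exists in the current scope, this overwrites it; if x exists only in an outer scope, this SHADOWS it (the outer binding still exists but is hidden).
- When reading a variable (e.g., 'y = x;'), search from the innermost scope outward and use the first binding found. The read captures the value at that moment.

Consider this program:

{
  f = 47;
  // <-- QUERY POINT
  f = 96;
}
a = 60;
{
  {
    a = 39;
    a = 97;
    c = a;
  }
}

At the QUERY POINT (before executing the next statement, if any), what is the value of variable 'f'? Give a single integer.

Step 1: enter scope (depth=1)
Step 2: declare f=47 at depth 1
Visible at query point: f=47

Answer: 47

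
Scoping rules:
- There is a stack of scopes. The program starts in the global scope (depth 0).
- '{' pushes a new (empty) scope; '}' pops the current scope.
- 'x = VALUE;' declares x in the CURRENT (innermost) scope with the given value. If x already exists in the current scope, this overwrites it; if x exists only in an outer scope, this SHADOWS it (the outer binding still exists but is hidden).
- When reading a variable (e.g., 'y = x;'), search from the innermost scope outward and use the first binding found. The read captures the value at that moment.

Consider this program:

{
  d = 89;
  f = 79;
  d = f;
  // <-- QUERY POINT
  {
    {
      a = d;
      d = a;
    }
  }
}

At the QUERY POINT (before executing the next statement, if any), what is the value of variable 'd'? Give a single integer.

Answer: 79

Derivation:
Step 1: enter scope (depth=1)
Step 2: declare d=89 at depth 1
Step 3: declare f=79 at depth 1
Step 4: declare d=(read f)=79 at depth 1
Visible at query point: d=79 f=79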